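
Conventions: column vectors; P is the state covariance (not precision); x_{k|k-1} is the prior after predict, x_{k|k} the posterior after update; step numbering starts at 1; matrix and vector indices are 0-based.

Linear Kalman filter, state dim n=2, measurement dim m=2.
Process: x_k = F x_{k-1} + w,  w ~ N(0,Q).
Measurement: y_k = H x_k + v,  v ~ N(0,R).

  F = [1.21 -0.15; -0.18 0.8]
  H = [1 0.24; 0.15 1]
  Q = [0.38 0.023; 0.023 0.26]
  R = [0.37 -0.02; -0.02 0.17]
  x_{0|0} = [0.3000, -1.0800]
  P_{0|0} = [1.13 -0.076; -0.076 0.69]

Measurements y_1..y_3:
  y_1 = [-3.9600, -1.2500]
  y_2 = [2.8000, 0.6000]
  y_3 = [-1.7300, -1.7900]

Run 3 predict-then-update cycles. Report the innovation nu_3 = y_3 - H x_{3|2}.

innov = [-2.7559, -1.9942]

step 1: x^-=[0.5250, -0.9180]  P^-=[2.0775 -0.3815; -0.3815 0.7601]  S=[2.3082 0.0788; 0.0788 0.8624]  K=[0.8659 -0.1602; -0.1144 0.8255]  nu=[-4.2647, -0.4107]  x^+=[-3.1019, -0.7690]  P^+=[0.3467 -0.0966; -0.0966 0.1571]
step 2: x^-=[-3.6379, -0.0569]  P^-=[0.9263 -0.1674; -0.1674 0.3996]  S=[1.2389 0.0414; 0.0414 0.5402]  K=[0.7188 -0.1078; -0.0811 0.6994]  nu=[6.4516, 1.2026]  x^+=[0.8699, 0.2610]  P^+=[0.2863 -0.0756; -0.0756 0.1319]
step 3: x^-=[1.0134, 0.0522]  P^-=[0.8296 -0.1304; -0.1304 0.3755]  S=[1.1586 0.0594; 0.0594 0.5250]  K=[0.6936 -0.0899; -0.0700 0.6858]  nu=[-2.7559, -1.9942]  x^+=[-0.7188, -1.1226]  P^+=[0.2753 -0.0705; -0.0705 0.1286]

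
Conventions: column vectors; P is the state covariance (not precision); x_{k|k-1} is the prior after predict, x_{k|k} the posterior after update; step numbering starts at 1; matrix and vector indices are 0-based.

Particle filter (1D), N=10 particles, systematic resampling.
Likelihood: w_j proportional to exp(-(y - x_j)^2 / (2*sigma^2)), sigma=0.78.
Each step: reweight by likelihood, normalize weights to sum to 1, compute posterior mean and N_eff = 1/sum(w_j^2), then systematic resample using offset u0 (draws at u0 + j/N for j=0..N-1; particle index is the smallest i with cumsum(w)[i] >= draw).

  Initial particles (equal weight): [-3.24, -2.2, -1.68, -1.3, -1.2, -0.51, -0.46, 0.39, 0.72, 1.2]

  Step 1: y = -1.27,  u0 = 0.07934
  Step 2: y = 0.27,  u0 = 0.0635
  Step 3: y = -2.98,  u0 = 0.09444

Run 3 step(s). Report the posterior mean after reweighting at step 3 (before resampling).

step 1: w=[0.0087, 0.1034, 0.1832, 0.2102, 0.2095, 0.1309, 0.1227, 0.0219, 0.0081, 0.0014]  mean=-1.1952  Neff=6.0542  idx=[1, 2, 2, 3, 3, 4, 4, 5, 6, 7]
step 2: w=[0.0023, 0.0150, 0.0150, 0.0449, 0.0449, 0.0577, 0.0577, 0.2065, 0.2197, 0.3365]  mean=-0.3855  Neff=4.6454  idx=[3, 5, 7, 7, 8, 8, 8, 9, 9, 9]
step 3: w=[0.4865, 0.3661, 0.0329, 0.0329, 0.0268, 0.0268, 0.0268, 0.0004, 0.0004, 0.0004]  mean=-1.1417  Neff=2.6666  idx=[0, 0, 0, 0, 1, 1, 1, 1, 3, 6]

post_mean = -1.1417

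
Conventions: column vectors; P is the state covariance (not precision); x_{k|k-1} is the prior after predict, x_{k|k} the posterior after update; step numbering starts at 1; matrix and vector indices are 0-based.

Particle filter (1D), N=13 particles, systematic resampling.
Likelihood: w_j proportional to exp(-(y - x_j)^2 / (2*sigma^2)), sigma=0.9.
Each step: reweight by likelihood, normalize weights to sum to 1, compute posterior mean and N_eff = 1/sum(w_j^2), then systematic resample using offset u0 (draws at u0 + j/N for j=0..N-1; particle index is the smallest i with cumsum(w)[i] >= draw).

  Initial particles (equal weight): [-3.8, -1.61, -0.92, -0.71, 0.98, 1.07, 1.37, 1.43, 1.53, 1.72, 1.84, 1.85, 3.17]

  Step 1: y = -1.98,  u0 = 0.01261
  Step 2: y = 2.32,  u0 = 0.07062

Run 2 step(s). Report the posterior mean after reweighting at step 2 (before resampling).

post_mean = -0.8345

step 1: w=[0.0671, 0.4766, 0.2592, 0.1916, 0.0023, 0.0017, 0.0005, 0.0004, 0.0003, 0.0001, 0.0001, 0.0001, 0.0000]  mean=-1.3909  Neff=2.9796  idx=[0, 1, 1, 1, 1, 1, 1, 2, 2, 2, 2, 3, 3]
step 2: w=[0.0000, 0.0054, 0.0054, 0.0054, 0.0054, 0.0054, 0.0054, 0.1137, 0.1137, 0.1137, 0.1137, 0.2564, 0.2564]  mean=-0.8345  Neff=5.4521  idx=[7, 8, 8, 9, 10, 10, 11, 11, 11, 12, 12, 12, 12]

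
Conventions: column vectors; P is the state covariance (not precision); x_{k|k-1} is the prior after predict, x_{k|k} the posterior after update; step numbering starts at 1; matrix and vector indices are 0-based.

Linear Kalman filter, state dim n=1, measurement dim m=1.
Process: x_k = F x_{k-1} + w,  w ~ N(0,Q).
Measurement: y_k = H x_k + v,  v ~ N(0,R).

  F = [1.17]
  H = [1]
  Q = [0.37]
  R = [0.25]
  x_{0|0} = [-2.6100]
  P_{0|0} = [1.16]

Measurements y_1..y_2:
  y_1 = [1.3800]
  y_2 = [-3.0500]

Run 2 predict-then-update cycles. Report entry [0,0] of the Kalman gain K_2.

K[0,0] = 0.7293

step 1: x^-=[-3.0537]  P^-=[1.9579]  S=[2.2079]  K=[0.8868]  nu=[4.4337]  x^+=[0.8780]  P^+=[0.2217]
step 2: x^-=[1.0272]  P^-=[0.6735]  S=[0.9235]  K=[0.7293]  nu=[-4.0772]  x^+=[-1.9462]  P^+=[0.1823]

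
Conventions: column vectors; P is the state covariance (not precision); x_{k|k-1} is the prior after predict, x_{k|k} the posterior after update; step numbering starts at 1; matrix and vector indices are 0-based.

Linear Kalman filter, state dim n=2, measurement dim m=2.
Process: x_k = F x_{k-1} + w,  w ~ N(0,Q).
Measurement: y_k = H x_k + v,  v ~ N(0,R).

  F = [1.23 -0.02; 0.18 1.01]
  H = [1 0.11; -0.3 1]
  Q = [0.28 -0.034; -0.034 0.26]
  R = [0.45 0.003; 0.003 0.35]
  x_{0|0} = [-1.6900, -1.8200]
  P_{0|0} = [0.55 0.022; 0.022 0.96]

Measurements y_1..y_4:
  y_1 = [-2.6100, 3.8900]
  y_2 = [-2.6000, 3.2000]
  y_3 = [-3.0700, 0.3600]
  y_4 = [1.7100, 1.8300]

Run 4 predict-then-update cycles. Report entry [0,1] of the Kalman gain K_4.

step 1: x^-=[-2.0423, -2.1424]  P^-=[1.1114 0.0956; 0.0956 1.2651]  S=[1.5977 -0.0988; -0.0988 1.6578]  K=[0.6959 -0.1020; 0.1938 0.7574]  nu=[-0.3320, 5.4197]  x^+=[-2.8260, 1.8981]  P^+=[0.3064 0.0583; 0.0583 0.2832]
step 2: x^-=[-3.5140, 1.4084]  P^-=[0.7408 0.1004; 0.1004 0.5800]  S=[1.2199 -0.0584; -0.0584 0.9364]  K=[0.6119 -0.0920; 0.1632 0.5974]  nu=[0.7591, 0.7374]  x^+=[-3.1173, 1.9727]  P^+=[0.2695 0.0505; 0.0505 0.2247]
step 3: x^-=[-3.8738, 1.4314]  P^-=[0.6854 0.0837; 0.0837 0.5163]  S=[1.1600 -0.0649; -0.0649 0.8778]  K=[0.5934 -0.0950; 0.1530 0.5709]  nu=[0.6463, -2.2335]  x^+=[-3.2780, 0.2551]  P^+=[0.2616 0.0470; 0.0470 0.2144]
step 4: x^-=[-4.0370, -0.3324]  P^-=[0.6735 0.0778; 0.0778 0.5043]  S=[1.1468 -0.0684; -0.0684 0.8682]  K=[0.5890 -0.0967; 0.1499 0.5657]  nu=[5.7836, 0.9513]  x^+=[-0.7223, 1.0730]  P^+=[0.2597 0.0458; 0.0458 0.2122]

K[0,1] = -0.0967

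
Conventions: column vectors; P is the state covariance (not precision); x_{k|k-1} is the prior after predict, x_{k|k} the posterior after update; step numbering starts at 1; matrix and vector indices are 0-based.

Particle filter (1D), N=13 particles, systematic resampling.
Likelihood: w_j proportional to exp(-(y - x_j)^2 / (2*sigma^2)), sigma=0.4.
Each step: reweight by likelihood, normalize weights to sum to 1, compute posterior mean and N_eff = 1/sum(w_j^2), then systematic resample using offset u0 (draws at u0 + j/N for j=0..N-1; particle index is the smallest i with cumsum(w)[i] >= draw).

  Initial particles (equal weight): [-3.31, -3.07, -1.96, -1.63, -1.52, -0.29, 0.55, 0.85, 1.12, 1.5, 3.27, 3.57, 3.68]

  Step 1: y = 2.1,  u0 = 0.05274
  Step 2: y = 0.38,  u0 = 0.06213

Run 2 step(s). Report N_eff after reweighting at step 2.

step 1: w=[0.0000, 0.0000, 0.0000, 0.0000, 0.0000, 0.0000, 0.0014, 0.0190, 0.1250, 0.8158, 0.0349, 0.0029, 0.0010]  mean=1.5089  Neff=1.4647  idx=[8, 8, 9, 9, 9, 9, 9, 9, 9, 9, 9, 9, 10]
step 2: w=[0.3227, 0.3227, 0.0355, 0.0355, 0.0355, 0.0355, 0.0355, 0.0355, 0.0355, 0.0355, 0.0355, 0.0355, 0.0000]  mean=1.2547  Neff=4.5269  idx=[0, 0, 0, 0, 1, 1, 1, 1, 2, 5, 7, 9, 11]

N_eff = 4.5269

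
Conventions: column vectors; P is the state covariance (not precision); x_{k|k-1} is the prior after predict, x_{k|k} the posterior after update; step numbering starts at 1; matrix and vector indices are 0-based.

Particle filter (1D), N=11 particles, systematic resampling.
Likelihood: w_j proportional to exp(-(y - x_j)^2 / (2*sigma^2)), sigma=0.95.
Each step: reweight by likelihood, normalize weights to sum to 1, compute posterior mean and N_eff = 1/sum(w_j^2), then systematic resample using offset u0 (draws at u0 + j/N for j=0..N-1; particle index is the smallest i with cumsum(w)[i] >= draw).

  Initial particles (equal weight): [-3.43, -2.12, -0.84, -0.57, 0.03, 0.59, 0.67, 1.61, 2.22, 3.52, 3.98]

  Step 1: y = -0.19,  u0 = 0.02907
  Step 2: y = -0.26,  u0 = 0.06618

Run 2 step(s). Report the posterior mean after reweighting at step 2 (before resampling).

post_mean = -0.1146

step 1: w=[0.0007, 0.0288, 0.1797, 0.2097, 0.2211, 0.1622, 0.1508, 0.0377, 0.0091, 0.0001, 0.0000]  mean=-0.0493  Neff=5.6640  idx=[1, 2, 3, 3, 3, 4, 4, 5, 5, 6, 6]
step 2: w=[0.0177, 0.0999, 0.1141, 0.1141, 0.1141, 0.1149, 0.1149, 0.0806, 0.0806, 0.0745, 0.0745]  mean=-0.1146  Neff=10.0142  idx=[1, 2, 3, 3, 4, 5, 6, 7, 8, 9, 10]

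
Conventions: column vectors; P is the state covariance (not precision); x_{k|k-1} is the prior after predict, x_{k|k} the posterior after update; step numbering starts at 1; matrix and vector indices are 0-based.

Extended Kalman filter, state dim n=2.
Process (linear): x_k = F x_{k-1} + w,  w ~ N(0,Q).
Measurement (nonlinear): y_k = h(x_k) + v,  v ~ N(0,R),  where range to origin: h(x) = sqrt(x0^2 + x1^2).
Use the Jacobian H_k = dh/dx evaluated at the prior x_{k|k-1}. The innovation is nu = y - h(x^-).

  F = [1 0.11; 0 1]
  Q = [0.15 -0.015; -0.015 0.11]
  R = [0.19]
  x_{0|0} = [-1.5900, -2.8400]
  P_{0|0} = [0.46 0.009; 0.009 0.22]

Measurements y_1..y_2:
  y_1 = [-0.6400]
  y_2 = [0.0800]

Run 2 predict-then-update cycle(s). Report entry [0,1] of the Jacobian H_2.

step 1: x^-=[-1.9024, -2.8400]  P^-=[0.6146 0.0182; 0.0182 0.3300]  H_jac=[-0.5565 -0.8308]  S=[0.6250]  K=[-0.5715; -0.4549]  nu=[-4.0583]  x^+=[0.4170, -0.9939]  P^+=[0.4105 -0.1443; -0.1443 0.2007]
step 2: x^-=[0.3076, -0.9939]  P^-=[0.5312 -0.1372; -0.1372 0.3107]  H_jac=[0.2957 -0.9553]  S=[0.5975]  K=[0.4823; -0.5646]  nu=[-0.9605]  x^+=[-0.1556, -0.4516]  P^+=[0.3922 0.0255; 0.0255 0.1202]

H_jac[0,1] = -0.9553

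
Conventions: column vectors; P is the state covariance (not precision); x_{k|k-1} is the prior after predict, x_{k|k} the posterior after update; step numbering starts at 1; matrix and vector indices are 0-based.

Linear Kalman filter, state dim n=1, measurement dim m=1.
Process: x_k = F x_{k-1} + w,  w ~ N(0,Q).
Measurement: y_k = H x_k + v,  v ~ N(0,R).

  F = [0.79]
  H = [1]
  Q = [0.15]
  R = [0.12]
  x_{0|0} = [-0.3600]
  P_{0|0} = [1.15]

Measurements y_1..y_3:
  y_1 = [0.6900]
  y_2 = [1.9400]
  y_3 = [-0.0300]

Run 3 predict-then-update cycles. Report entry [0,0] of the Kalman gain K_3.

step 1: x^-=[-0.2844]  P^-=[0.8677]  S=[0.9877]  K=[0.8785]  nu=[0.9744]  x^+=[0.5716]  P^+=[0.1054]
step 2: x^-=[0.4516]  P^-=[0.2158]  S=[0.3358]  K=[0.6426]  nu=[1.4884]  x^+=[1.4081]  P^+=[0.0771]
step 3: x^-=[1.1124]  P^-=[0.1981]  S=[0.3181]  K=[0.6228]  nu=[-1.1424]  x^+=[0.4009]  P^+=[0.0747]

K[0,0] = 0.6228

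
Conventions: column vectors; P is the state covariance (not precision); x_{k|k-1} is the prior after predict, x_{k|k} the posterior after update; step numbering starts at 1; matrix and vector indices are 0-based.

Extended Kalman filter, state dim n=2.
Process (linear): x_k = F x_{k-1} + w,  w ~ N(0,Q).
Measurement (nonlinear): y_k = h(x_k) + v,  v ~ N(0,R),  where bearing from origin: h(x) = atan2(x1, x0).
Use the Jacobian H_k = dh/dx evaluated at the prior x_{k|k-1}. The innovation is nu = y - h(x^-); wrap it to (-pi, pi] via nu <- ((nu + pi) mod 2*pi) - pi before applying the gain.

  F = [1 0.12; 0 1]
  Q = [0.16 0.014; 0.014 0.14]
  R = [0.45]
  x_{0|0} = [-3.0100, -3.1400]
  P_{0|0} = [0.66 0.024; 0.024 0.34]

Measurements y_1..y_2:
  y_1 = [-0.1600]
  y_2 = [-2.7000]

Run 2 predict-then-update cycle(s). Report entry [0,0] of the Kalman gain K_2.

step 1: x^-=[-3.3868, -3.1400]  P^-=[0.8307 0.0788; 0.0788 0.4800]  H_jac=[0.1472 -0.1588]  S=[0.4764]  K=[0.2304; -0.1356]  nu=[2.2340]  x^+=[-2.8721, -3.4430]  P^+=[0.8054 0.0937; 0.0937 0.4712]
step 2: x^-=[-3.2852, -3.4430]  P^-=[0.9946 0.1642; 0.1642 0.6112]  H_jac=[0.1520 -0.1451]  S=[0.4786]  K=[0.2662; -0.1331]  nu=[-0.3672]  x^+=[-3.3830, -3.3941]  P^+=[0.9607 0.1812; 0.1812 0.6028]

K[0,0] = 0.2662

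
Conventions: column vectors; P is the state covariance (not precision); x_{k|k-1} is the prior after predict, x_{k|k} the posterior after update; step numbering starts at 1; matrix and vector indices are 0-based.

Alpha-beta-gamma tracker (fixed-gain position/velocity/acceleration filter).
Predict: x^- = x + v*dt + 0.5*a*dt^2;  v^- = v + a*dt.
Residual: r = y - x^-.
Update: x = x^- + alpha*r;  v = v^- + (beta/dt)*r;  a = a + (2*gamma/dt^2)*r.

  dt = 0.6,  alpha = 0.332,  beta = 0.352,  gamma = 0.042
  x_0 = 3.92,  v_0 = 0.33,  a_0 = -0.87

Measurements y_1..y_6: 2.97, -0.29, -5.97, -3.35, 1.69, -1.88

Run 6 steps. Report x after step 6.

step 1: x_pred=3.9614  r=-0.9914  x^+=3.6323  v^+=-0.7736  a^+=-1.1013
step 2: x_pred=2.9698  r=-3.2598  x^+=1.8876  v^+=-3.3469  a^+=-1.8620
step 3: x_pred=-0.4557  r=-5.5143  x^+=-2.2864  v^+=-7.6991  a^+=-3.1486
step 4: x_pred=-7.4727  r=4.1227  x^+=-6.1039  v^+=-7.1696  a^+=-2.1867
step 5: x_pred=-10.7993  r=12.4893  x^+=-6.6529  v^+=-1.1546  a^+=0.7275
step 6: x_pred=-7.2147  r=5.3347  x^+=-5.4436  v^+=2.4116  a^+=1.9723

x_post = -5.4436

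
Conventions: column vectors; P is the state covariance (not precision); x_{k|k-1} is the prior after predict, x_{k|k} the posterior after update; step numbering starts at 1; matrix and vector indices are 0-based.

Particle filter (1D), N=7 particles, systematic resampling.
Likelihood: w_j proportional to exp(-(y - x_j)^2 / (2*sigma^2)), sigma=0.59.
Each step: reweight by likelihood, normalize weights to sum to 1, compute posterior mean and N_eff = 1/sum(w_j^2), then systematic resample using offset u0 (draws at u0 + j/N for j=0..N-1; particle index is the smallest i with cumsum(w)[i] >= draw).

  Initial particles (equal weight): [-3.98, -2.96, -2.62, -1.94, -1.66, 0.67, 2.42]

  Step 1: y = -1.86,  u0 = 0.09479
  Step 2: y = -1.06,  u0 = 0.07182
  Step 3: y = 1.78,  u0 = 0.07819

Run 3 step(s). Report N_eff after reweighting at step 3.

step 1: w=[0.0006, 0.0690, 0.1711, 0.3888, 0.3704, 0.0000, 0.0000]  mean=-2.0242  Neff=3.1016  idx=[2, 2, 3, 3, 4, 4, 4]
step 2: w=[0.0121, 0.0121, 0.1312, 0.1312, 0.2378, 0.2378, 0.2378]  mean=-1.7567  Neff=4.8926  idx=[2, 3, 4, 4, 5, 6, 6]
step 3: w=[0.0110, 0.0110, 0.1956, 0.1956, 0.1956, 0.1956, 0.1956]  mean=-1.6662  Neff=5.2206  idx=[2, 3, 3, 4, 5, 5, 6]

N_eff = 5.2206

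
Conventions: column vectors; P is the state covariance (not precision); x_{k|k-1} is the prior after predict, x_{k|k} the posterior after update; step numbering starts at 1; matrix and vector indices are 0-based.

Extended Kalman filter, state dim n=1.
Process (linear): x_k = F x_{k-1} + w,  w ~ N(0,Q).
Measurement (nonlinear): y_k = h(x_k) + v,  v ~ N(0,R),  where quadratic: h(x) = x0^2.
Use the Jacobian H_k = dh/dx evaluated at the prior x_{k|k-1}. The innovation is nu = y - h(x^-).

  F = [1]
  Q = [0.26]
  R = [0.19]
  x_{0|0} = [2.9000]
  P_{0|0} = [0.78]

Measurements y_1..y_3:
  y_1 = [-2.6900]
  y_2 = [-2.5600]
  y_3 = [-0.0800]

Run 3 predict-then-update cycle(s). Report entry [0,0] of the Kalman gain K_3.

K[0,0] = -0.6086

step 1: x^-=[2.9000]  P^-=[1.0400]  H_jac=[5.8000]  S=[35.1756]  K=[0.1715]  nu=[-11.1000]  x^+=[0.9965]  P^+=[0.0056]
step 2: x^-=[0.9965]  P^-=[0.2656]  H_jac=[1.9931]  S=[1.2451]  K=[0.4252]  nu=[-3.5531]  x^+=[-0.5141]  P^+=[0.0405]
step 3: x^-=[-0.5141]  P^-=[0.3005]  H_jac=[-1.0283]  S=[0.5078]  K=[-0.6086]  nu=[-0.3443]  x^+=[-0.3046]  P^+=[0.1125]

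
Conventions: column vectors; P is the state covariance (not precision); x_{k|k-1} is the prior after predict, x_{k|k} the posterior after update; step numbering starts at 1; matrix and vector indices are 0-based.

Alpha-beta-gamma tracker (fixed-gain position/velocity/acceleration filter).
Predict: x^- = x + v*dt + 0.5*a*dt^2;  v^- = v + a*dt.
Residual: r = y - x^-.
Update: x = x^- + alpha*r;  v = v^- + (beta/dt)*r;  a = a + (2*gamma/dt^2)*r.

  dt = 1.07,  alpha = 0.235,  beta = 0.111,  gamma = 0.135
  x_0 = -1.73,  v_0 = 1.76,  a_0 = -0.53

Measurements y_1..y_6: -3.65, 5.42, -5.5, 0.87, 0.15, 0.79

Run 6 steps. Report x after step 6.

step 1: x_pred=-0.1502  r=-3.4998  x^+=-0.9727  v^+=0.8298  a^+=-1.3554
step 2: x_pred=-0.8606  r=6.2806  x^+=0.6153  v^+=0.0311  a^+=0.1258
step 3: x_pred=0.7207  r=-6.2207  x^+=-0.7412  v^+=-0.4796  a^+=-1.3412
step 4: x_pred=-2.0221  r=2.8921  x^+=-1.3425  v^+=-1.6147  a^+=-0.6592
step 5: x_pred=-3.4475  r=3.5975  x^+=-2.6021  v^+=-1.9468  a^+=0.1892
step 6: x_pred=-4.5768  r=5.3668  x^+=-3.3156  v^+=-1.1876  a^+=1.4549

x_post = -3.3156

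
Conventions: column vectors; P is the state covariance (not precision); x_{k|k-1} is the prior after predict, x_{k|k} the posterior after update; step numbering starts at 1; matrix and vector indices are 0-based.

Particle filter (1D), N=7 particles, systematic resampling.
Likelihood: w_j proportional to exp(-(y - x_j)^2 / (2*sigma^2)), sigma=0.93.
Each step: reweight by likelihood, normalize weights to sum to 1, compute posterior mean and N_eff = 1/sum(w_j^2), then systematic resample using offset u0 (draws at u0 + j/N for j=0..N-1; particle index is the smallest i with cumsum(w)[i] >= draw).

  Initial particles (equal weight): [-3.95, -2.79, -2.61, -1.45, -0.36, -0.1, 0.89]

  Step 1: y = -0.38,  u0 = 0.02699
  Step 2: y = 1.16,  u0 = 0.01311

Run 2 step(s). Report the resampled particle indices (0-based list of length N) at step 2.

resampled_idx = [2, 3, 4, 5, 6, 6, 6]

step 1: w=[0.0002, 0.0118, 0.0191, 0.1745, 0.3381, 0.3232, 0.1331]  mean=-0.3721  Neff=3.7389  idx=[2, 3, 4, 4, 5, 5, 6]
step 2: w=[0.0001, 0.0085, 0.1142, 0.1142, 0.1734, 0.1734, 0.4162]  mean=0.2410  Neff=3.8528  idx=[2, 3, 4, 5, 6, 6, 6]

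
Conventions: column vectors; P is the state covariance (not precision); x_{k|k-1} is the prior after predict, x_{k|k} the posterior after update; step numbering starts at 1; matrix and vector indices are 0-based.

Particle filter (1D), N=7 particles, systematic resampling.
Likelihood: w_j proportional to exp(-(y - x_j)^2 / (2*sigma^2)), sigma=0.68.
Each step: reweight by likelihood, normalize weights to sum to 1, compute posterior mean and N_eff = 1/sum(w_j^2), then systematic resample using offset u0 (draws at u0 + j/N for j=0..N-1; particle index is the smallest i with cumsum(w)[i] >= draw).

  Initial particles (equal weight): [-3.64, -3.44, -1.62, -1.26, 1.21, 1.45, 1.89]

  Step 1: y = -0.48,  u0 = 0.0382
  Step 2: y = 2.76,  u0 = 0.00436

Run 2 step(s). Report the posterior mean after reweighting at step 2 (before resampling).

post_mean = -1.2654

step 1: w=[0.0000, 0.0001, 0.2959, 0.6248, 0.0550, 0.0215, 0.0028]  mean=-1.1640  Neff=2.0774  idx=[2, 2, 3, 3, 3, 3, 3]
step 2: w=[0.0075, 0.0075, 0.1970, 0.1970, 0.1970, 0.1970, 0.1970]  mean=-1.2654  Neff=5.1502  idx=[0, 2, 3, 4, 4, 5, 6]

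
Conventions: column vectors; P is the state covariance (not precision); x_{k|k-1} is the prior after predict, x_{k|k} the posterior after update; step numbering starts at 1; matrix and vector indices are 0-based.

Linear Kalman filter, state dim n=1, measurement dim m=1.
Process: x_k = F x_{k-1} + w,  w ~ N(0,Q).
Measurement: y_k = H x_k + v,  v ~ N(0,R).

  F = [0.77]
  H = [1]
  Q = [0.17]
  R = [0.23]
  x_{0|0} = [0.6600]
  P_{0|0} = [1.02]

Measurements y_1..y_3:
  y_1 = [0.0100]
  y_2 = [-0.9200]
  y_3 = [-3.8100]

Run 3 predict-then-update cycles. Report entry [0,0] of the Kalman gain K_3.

K[0,0] = 0.5151

step 1: x^-=[0.5082]  P^-=[0.7748]  S=[1.0048]  K=[0.7711]  nu=[-0.4982]  x^+=[0.1240]  P^+=[0.1774]
step 2: x^-=[0.0955]  P^-=[0.2752]  S=[0.5052]  K=[0.5447]  nu=[-1.0155]  x^+=[-0.4576]  P^+=[0.1253]
step 3: x^-=[-0.3524]  P^-=[0.2443]  S=[0.4743]  K=[0.5151]  nu=[-3.4576]  x^+=[-2.1332]  P^+=[0.1185]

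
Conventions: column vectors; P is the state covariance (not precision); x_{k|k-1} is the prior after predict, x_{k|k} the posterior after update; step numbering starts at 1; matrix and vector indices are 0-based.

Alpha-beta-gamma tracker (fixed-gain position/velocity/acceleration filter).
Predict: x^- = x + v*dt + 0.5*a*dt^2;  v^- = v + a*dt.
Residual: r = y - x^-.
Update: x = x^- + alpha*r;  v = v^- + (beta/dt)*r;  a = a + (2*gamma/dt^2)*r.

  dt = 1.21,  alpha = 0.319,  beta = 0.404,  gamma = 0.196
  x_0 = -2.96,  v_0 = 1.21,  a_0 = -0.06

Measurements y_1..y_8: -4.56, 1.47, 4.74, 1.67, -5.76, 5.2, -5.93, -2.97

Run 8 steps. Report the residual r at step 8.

resid = 11.7198

step 1: x_pred=-1.5398  r=-3.0202  x^+=-2.5033  v^+=0.1290  a^+=-0.8686
step 2: x_pred=-2.9830  r=4.4530  x^+=-1.5625  v^+=0.5648  a^+=0.3236
step 3: x_pred=-0.6422  r=5.3822  x^+=1.0747  v^+=2.7534  a^+=1.7647
step 4: x_pred=5.6982  r=-4.0282  x^+=4.4132  v^+=3.5437  a^+=0.6862
step 5: x_pred=9.2034  r=-14.9634  x^+=4.4301  v^+=-0.6220  a^+=-3.3201
step 6: x_pred=1.2469  r=3.9531  x^+=2.5079  v^+=-3.3195  a^+=-2.2617
step 7: x_pred=-3.1644  r=-2.7656  x^+=-4.0466  v^+=-6.9796  a^+=-3.0022
step 8: x_pred=-14.6898  r=11.7198  x^+=-10.9512  v^+=-6.6992  a^+=0.1357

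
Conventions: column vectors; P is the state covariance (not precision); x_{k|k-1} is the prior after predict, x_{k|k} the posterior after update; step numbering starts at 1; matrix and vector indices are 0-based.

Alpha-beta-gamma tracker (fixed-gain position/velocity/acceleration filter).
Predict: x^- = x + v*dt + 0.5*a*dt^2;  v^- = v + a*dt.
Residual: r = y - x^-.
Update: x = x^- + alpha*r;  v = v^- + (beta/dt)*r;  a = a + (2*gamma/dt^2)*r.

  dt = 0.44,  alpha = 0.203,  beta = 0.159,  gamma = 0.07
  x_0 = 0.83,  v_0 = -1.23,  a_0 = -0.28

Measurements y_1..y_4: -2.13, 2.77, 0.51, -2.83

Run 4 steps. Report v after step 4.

v_post = -0.3010

step 1: x_pred=0.2617  r=-2.3917  x^+=-0.2238  v^+=-2.2175  a^+=-2.0095
step 2: x_pred=-1.3940  r=4.1640  x^+=-0.5487  v^+=-1.5969  a^+=1.0016
step 3: x_pred=-1.1544  r=1.6644  x^+=-0.8165  v^+=-0.5548  a^+=2.2053
step 4: x_pred=-0.8472  r=-1.9828  x^+=-1.2497  v^+=-0.3010  a^+=0.7714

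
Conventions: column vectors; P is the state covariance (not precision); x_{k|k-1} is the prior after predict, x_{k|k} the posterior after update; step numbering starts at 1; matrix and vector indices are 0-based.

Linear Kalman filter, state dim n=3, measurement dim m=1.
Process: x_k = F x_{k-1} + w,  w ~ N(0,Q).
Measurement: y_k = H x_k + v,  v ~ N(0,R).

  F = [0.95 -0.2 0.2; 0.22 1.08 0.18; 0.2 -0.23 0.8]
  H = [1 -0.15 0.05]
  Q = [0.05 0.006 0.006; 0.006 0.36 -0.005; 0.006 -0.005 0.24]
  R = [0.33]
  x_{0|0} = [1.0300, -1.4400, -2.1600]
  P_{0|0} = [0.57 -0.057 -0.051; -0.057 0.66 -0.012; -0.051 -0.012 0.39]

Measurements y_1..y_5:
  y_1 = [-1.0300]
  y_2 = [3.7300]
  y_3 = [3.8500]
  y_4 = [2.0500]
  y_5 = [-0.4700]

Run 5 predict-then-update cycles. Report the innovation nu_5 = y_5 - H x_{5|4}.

innov = [-4.0433]

step 1: x^-=[0.8345, -1.7174, -1.1908]  P^-=[0.6097 -0.0725 0.1835; -0.0725 1.1343 -0.1178; 0.1835 -0.1178 0.5407]  S=[1.0084]  K=[0.6245; -0.2464; 0.2263]  nu=[-2.0626]  x^+=[-0.4535, -1.2091, -1.6575]  P^+=[0.2164 0.0827 0.0410; 0.0827 1.0730 -0.0616; 0.0410 -0.0616 0.4890]
step 2: x^-=[-0.5205, -1.7039, -1.1386]  P^-=[0.2969 -0.0840 0.1988; -0.0840 1.6565 -0.2199; 0.1988 -0.2199 0.6466]  S=[0.7141]  K=[0.4473; -0.4809; 0.3698]  nu=[4.0519]  x^+=[1.2918, -3.6526, 0.3600]  P^+=[0.1540 0.0696 0.0807; 0.0696 1.4913 -0.0929; 0.0807 -0.0929 0.5489]
step 3: x^-=[2.0297, -3.5958, 1.3864]  P^-=[0.2822 -0.1952 0.2574; -0.1952 2.1281 -0.3374; 0.2574 -0.3374 0.7299]  S=[0.7513]  K=[0.4318; -0.7071; 0.4585]  nu=[1.2116]  x^+=[2.5528, -4.4526, 1.9419]  P^+=[0.1422 0.0342 0.1086; 0.0342 1.7524 -0.0938; 0.1086 -0.0938 0.5720]
step 4: x^-=[3.7041, -3.8976, 3.0882]  P^-=[0.3071 -0.2822 0.3025; -0.2822 2.4178 -0.4002; 0.3025 -0.4002 0.7706]  S=[0.8143]  K=[0.4477; -0.8164; 0.4925]  nu=[-2.3931]  x^+=[2.6328, -1.9437, 1.9095]  P^+=[0.1439 0.0155 0.1230; 0.0155 1.8750 -0.0727; 0.1230 -0.0727 0.5730]
step 5: x^-=[3.2718, -1.1763, 2.5012]  P^-=[0.3245 -0.3198 0.3206; -0.3198 2.5614 -0.4131; 0.3206 -0.4131 0.7764]  S=[0.8482]  K=[0.4580; -0.8543; 0.4968]  nu=[-4.0433]  x^+=[1.4201, 2.2778, 0.4924]  P^+=[0.1466 0.0121 0.1276; 0.0121 1.9423 -0.0531; 0.1276 -0.0531 0.5670]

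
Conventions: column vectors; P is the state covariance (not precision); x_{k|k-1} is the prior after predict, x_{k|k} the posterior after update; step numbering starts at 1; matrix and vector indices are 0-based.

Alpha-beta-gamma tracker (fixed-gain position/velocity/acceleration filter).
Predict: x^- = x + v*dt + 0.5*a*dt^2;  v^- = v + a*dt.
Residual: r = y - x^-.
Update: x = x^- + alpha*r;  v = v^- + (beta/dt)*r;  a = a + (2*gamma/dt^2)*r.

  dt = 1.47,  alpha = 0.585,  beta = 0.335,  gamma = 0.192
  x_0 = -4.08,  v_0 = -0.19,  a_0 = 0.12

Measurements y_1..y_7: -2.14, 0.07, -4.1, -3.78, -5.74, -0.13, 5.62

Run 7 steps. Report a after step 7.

a_post = 2.4764

step 1: x_pred=-4.2296  r=2.0896  x^+=-3.0072  v^+=0.4626  a^+=0.4913
step 2: x_pred=-1.7963  r=1.8663  x^+=-0.7045  v^+=1.6102  a^+=0.8230
step 3: x_pred=2.5517  r=-6.6517  x^+=-1.3396  v^+=1.3041  a^+=-0.3590
step 4: x_pred=0.1896  r=-3.9696  x^+=-2.1326  v^+=-0.1283  a^+=-1.0644
step 5: x_pred=-3.4713  r=-2.2687  x^+=-4.7985  v^+=-2.2101  a^+=-1.4676
step 6: x_pred=-9.6329  r=9.5029  x^+=-4.0737  v^+=-2.2018  a^+=0.2211
step 7: x_pred=-7.0715  r=12.6915  x^+=0.3530  v^+=1.0155  a^+=2.4764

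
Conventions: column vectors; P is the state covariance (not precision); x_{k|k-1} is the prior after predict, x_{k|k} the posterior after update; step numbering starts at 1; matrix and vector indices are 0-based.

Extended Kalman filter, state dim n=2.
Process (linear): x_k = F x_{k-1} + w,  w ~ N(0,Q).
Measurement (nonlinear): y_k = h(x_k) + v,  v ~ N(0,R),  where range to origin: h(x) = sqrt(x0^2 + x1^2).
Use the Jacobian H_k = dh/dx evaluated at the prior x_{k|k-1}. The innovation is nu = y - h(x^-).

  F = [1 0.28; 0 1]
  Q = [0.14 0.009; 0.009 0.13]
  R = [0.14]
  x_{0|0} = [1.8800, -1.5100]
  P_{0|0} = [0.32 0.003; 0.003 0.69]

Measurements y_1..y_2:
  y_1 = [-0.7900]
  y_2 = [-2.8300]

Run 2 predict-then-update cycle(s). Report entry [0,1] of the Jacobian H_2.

step 1: x^-=[1.4572, -1.5100]  P^-=[0.5158 0.2052; 0.2052 0.8200]  H_jac=[0.6944 -0.7196]  S=[0.6082]  K=[0.3461; -0.7358]  nu=[-2.8885]  x^+=[0.4575, 0.6154]  P^+=[0.4429 0.3601; 0.3601 0.4907]
step 2: x^-=[0.6298, 0.6154]  P^-=[0.8230 0.5065; 0.5065 0.6207]  H_jac=[0.7152 0.6989]  S=[1.3705]  K=[0.6878; 0.5808]  nu=[-3.7106]  x^+=[-1.9223, -1.5397]  P^+=[0.1747 -0.0410; -0.0410 0.1583]

H_jac[0,1] = 0.6989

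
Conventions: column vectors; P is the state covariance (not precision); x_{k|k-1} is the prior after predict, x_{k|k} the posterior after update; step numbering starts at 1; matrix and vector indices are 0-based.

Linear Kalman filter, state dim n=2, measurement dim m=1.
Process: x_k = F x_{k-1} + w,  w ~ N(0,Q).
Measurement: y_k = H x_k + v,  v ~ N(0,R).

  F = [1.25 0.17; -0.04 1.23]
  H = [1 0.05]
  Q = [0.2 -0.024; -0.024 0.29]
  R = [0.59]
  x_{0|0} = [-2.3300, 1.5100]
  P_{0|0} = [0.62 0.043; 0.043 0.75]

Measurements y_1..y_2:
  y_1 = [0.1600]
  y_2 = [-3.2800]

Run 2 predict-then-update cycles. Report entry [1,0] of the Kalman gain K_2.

step 1: x^-=[-2.6558, 1.9505]  P^-=[1.2087 0.1676; 0.1676 1.4214]  S=[1.8190]  K=[0.6691; 0.1312]  nu=[2.7183]  x^+=[-0.8370, 2.3072]  P^+=[0.3944 0.0079; 0.0079 1.3901]
step 2: x^-=[-0.6541, 2.8714]  P^-=[0.8597 0.2591; 0.2591 2.3929]  S=[1.4816]  K=[0.5890; 0.2556]  nu=[-2.7695]  x^+=[-2.2853, 2.1634]  P^+=[0.3457 0.0360; 0.0360 2.2961]

K[1,0] = 0.2556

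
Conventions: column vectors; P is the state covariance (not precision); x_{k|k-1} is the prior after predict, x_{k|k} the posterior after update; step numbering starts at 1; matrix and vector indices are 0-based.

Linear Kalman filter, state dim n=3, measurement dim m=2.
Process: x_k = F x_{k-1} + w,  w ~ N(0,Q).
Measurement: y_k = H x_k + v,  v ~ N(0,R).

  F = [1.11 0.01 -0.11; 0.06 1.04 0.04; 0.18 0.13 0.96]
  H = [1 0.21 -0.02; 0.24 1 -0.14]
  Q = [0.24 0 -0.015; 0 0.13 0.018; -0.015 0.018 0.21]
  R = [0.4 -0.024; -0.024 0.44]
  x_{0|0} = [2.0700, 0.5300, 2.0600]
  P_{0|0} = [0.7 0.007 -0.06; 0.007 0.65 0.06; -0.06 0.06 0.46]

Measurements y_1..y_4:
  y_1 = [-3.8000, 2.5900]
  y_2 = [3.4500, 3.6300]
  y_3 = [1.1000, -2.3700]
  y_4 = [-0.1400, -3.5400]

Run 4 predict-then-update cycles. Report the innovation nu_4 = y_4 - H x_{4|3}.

step 1: x^-=[2.0764, 0.7578, 2.4191]  P^-=[1.1228 0.0503 0.0151; 0.0503 0.8419 0.1888; 0.0151 0.1888 0.6622]  S=[1.5791 0.4655; 0.4655 1.3298]  K=[0.7215 -0.0137; -0.0468 0.6387; 0.0047 0.0734]  nu=[-5.9872, 1.6725]  x^+=[-2.2665, 2.1063, 2.5138]  P^+=[0.3096 -0.0995 -0.0135; -0.0995 0.3238 0.1271; -0.0135 0.1271 0.6547]
step 2: x^-=[-2.7712, 2.1551, 2.2791]  P^-=[0.6302 -0.1088 -0.0511; -0.1088 0.4805 0.1975; -0.0511 0.1975 0.8512]  S=[1.0064 0.1139; 0.1139 0.8694]  K=[0.6070 -0.0225; -0.0683 0.4998; -0.0356 0.0806]  nu=[5.8142, 2.4590]  x^+=[0.7029, 2.9868, 2.2705]  P^+=[0.2620 -0.0920 -0.0334; -0.0920 0.2664 0.1627; -0.0334 0.1627 0.8450]
step 3: x^-=[0.5603, 3.2392, 2.6944]  P^-=[0.5788 -0.1096 -0.1007; -0.1096 0.4223 0.2324; -0.1007 0.2324 1.0264]  S=[0.9539 0.0945; 0.0945 0.8049]  K=[0.5863 -0.0149; -0.0724 0.4601; -0.0849 0.0902]  nu=[-0.0867, -5.3665]  x^+=[0.5892, 0.7764, 2.2179]  P^+=[0.2524 -0.0892 -0.0573; -0.0892 0.2532 0.1975; -0.0573 0.1975 1.0145]
step 4: x^-=[0.4178, 0.9315, 2.3362]  P^-=[0.5749 -0.1127 -0.1452; -0.1127 0.4115 0.2710; -0.1452 0.2710 1.1827]  S=[0.9497 0.0929; 0.0929 0.7875]  K=[0.5846 -0.0111; -0.0774 0.4491; -0.1282 0.1047]  nu=[-0.7067, -4.2447]  x^+=[0.0518, -0.9200, 1.9822]  P^+=[0.2515 -0.0903 -0.0790; -0.0903 0.2534 0.2307; -0.0790 0.2307 1.1610]

innov = [-0.7067, -4.2447]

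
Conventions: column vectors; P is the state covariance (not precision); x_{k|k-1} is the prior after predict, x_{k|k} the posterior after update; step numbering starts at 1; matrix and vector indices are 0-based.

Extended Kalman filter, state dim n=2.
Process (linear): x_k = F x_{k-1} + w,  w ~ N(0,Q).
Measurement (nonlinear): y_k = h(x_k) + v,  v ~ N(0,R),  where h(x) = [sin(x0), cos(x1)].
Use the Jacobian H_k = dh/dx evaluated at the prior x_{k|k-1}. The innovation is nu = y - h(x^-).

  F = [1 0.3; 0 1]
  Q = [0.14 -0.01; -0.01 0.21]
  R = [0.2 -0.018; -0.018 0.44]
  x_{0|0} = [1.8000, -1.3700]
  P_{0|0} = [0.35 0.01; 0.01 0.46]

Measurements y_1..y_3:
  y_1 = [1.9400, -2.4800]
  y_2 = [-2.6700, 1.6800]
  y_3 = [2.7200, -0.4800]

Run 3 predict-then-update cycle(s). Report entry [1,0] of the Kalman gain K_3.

step 1: x^-=[1.3890, -1.3700]  P^-=[0.5374 0.1380; 0.1380 0.6700]  H_jac=[0.1808 0.0000; 0.0000 0.9799]  S=[0.2176 0.0064; 0.0064 1.0833]  K=[0.4430 0.1222; 0.0967 0.6055]  nu=[0.9565, -2.6794]  x^+=[1.4853, -2.8998]  P^+=[0.4778 0.0467; 0.0467 0.2701]
step 2: x^-=[0.6154, -2.8998]  P^-=[0.6702 0.1178; 0.1178 0.4801]  H_jac=[0.8166 0.0000; 0.0000 0.2395]  S=[0.6469 0.0050; 0.0050 0.4675]  K=[0.8456 0.0512; 0.1467 0.2443]  nu=[-3.2473, 2.6509]  x^+=[-1.9947, -2.7286]  P^+=[0.2060 0.0306; 0.0306 0.4379]
step 3: x^-=[-2.8133, -2.7286]  P^-=[0.4037 0.1519; 0.1519 0.6479]  H_jac=[-0.9466 0.0000; 0.0000 0.4014]  S=[0.5618 -0.0757; -0.0757 0.5444]  K=[-0.6779 0.0177; -0.1953 0.4505]  nu=[3.0424, 0.4359]  x^+=[-4.8681, -3.1263]  P^+=[0.1436 0.0498; 0.0498 0.5026]

K[1,0] = -0.1953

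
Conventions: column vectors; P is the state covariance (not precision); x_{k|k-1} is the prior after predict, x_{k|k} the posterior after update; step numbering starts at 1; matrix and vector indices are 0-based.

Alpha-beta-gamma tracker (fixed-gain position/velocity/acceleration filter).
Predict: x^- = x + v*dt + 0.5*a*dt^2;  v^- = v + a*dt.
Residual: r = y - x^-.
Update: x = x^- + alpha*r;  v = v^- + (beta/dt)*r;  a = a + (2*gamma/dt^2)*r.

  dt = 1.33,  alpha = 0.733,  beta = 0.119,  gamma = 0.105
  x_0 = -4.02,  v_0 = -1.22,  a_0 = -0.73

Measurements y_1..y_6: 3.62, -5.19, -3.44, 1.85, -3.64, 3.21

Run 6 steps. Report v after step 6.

step 1: x_pred=-6.2882  r=9.9082  x^+=0.9745  v^+=-1.3044  a^+=0.4463
step 2: x_pred=-0.3656  r=-4.8244  x^+=-3.9019  v^+=-1.1425  a^+=-0.1265
step 3: x_pred=-5.5332  r=2.0932  x^+=-3.9989  v^+=-1.1234  a^+=0.1220
step 4: x_pred=-5.3850  r=7.2350  x^+=-0.0818  v^+=-0.3137  a^+=0.9810
step 5: x_pred=0.3686  r=-4.0086  x^+=-2.5697  v^+=0.6323  a^+=0.5051
step 6: x_pred=-1.2820  r=4.4920  x^+=2.0106  v^+=1.7060  a^+=1.0384

v_post = 1.7060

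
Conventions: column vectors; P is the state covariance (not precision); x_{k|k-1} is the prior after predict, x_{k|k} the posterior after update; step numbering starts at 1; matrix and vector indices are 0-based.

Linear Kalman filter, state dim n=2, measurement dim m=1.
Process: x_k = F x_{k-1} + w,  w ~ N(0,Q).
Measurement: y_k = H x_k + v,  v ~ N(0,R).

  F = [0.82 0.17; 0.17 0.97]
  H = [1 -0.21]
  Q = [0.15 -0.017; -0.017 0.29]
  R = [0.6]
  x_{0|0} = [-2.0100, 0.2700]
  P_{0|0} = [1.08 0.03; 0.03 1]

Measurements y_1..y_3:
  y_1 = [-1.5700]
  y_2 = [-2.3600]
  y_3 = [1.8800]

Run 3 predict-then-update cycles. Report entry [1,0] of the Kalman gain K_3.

step 1: x^-=[-1.6023, -0.0798]  P^-=[0.9135 0.3232; 0.3232 1.2720]  S=[1.4338]  K=[0.5897; 0.0391]  nu=[0.0155]  x^+=[-1.5931, -0.0792]  P^+=[0.4148 0.2901; 0.2901 1.2698]
step 2: x^-=[-1.3198, -0.3476]  P^-=[0.5465 0.4894; 0.4894 1.5924]  S=[1.0112]  K=[0.4388; 0.1532]  nu=[-1.1132]  x^+=[-1.8083, -0.5182]  P^+=[0.3518 0.4214; 0.4214 1.5687]
step 3: x^-=[-1.5709, -0.8101]  P^-=[0.5493 0.6380; 0.6380 1.9151]  S=[0.9658]  K=[0.4301; 0.2442]  nu=[3.2808]  x^+=[-0.1600, -0.0089]  P^+=[0.3707 0.5366; 0.5366 1.8575]

K[1,0] = 0.2442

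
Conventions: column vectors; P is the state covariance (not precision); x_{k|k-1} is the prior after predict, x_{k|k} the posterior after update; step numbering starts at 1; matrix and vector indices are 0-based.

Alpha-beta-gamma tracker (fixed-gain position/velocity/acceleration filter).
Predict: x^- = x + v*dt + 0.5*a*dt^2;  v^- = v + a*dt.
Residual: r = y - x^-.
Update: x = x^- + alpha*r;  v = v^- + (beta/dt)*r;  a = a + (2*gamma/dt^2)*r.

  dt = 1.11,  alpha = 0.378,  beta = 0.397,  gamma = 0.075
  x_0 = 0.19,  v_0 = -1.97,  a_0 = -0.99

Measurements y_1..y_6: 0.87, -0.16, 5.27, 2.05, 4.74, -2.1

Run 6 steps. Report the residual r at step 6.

resid = -11.8863

step 1: x_pred=-2.6066  r=3.4766  x^+=-1.2924  v^+=-1.8255  a^+=-0.5667
step 2: x_pred=-3.6679  r=3.5079  x^+=-2.3419  v^+=-1.1999  a^+=-0.1397
step 3: x_pred=-3.7599  r=9.0299  x^+=-0.3466  v^+=1.8746  a^+=0.9596
step 4: x_pred=2.3254  r=-0.2754  x^+=2.2213  v^+=2.8413  a^+=0.9261
step 5: x_pred=5.9457  r=-1.2057  x^+=5.4899  v^+=3.4381  a^+=0.7793
step 6: x_pred=9.7863  r=-11.8863  x^+=5.2933  v^+=0.0519  a^+=-0.6677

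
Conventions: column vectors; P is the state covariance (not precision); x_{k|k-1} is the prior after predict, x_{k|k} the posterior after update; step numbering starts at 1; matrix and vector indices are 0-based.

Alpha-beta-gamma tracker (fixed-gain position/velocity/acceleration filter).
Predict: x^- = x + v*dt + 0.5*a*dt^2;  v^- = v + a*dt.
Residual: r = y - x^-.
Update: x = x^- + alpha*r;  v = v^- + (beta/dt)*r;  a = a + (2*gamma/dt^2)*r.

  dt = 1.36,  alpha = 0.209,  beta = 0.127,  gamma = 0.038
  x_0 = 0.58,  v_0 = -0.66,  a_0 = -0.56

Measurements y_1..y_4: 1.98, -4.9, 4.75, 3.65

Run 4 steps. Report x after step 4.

step 1: x_pred=-0.8355  r=2.8155  x^+=-0.2471  v^+=-1.1587  a^+=-0.4443
step 2: x_pred=-2.2338  r=-2.6662  x^+=-2.7910  v^+=-2.0119  a^+=-0.5539
step 3: x_pred=-6.0394  r=10.7894  x^+=-3.7844  v^+=-1.7576  a^+=-0.1105
step 4: x_pred=-6.2771  r=9.9271  x^+=-4.2023  v^+=-0.9810  a^+=0.2974

x_post = -4.2023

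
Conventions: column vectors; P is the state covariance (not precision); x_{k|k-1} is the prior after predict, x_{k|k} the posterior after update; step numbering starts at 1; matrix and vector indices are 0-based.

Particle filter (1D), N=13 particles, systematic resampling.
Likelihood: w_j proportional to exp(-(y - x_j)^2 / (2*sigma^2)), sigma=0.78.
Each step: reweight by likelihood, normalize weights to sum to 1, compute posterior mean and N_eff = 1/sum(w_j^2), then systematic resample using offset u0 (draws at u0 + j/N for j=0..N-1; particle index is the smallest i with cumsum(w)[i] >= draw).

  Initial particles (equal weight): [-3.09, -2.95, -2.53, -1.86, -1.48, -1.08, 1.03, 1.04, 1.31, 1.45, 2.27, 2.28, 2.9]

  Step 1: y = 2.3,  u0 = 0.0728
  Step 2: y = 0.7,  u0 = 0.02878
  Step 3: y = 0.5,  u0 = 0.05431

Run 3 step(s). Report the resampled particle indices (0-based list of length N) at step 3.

resampled_idx = [0, 1, 1, 2, 2, 3, 4, 5, 6, 7, 8, 9, 11]

step 1: w=[0.0000, 0.0000, 0.0000, 0.0000, 0.0000, 0.0000, 0.0621, 0.0634, 0.1044, 0.1291, 0.2335, 0.2336, 0.1738]  mean=2.0207  Neff=5.7216  idx=[7, 8, 8, 9, 10, 10, 10, 11, 11, 11, 12, 12, 12]
step 2: w=[0.2362, 0.1913, 0.1913, 0.1636, 0.0343, 0.0343, 0.0343, 0.0334, 0.0334, 0.0334, 0.0049, 0.0049, 0.0049]  mean=1.4882  Neff=6.1460  idx=[0, 0, 0, 1, 1, 1, 2, 2, 3, 3, 4, 6, 8]
step 3: w=[0.1219, 0.1219, 0.1219, 0.0903, 0.0903, 0.0903, 0.0903, 0.0903, 0.0738, 0.0738, 0.0118, 0.0118, 0.0115]  mean=1.2657  Neff=10.3437  idx=[0, 1, 1, 2, 2, 3, 4, 5, 6, 7, 8, 9, 11]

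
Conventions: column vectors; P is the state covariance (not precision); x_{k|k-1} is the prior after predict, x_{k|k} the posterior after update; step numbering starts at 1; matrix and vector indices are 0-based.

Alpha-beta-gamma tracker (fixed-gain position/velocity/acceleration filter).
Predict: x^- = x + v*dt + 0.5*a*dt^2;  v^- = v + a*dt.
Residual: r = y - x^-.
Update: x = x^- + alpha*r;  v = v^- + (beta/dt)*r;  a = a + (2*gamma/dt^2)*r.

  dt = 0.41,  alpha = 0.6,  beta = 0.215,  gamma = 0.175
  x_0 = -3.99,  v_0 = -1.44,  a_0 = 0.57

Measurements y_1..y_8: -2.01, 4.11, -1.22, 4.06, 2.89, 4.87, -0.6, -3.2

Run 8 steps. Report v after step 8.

v_post = -21.5580

step 1: x_pred=-4.5325  r=2.5225  x^+=-3.0190  v^+=0.1165  a^+=5.8221
step 2: x_pred=-2.4819  r=6.5919  x^+=1.4732  v^+=5.9602  a^+=19.5470
step 3: x_pred=5.5599  r=-6.7799  x^+=1.4919  v^+=10.4192  a^+=5.4307
step 4: x_pred=6.2203  r=-2.1603  x^+=4.9241  v^+=11.5130  a^+=0.9328
step 5: x_pred=9.7228  r=-6.8328  x^+=5.6231  v^+=8.3124  a^+=-13.2938
step 6: x_pred=7.9139  r=-3.0439  x^+=6.0875  v^+=1.2657  a^+=-19.6314
step 7: x_pred=4.9565  r=-5.5565  x^+=1.6226  v^+=-9.6969  a^+=-31.2005
step 8: x_pred=-4.9755  r=1.7755  x^+=-3.9102  v^+=-21.5580  a^+=-27.5036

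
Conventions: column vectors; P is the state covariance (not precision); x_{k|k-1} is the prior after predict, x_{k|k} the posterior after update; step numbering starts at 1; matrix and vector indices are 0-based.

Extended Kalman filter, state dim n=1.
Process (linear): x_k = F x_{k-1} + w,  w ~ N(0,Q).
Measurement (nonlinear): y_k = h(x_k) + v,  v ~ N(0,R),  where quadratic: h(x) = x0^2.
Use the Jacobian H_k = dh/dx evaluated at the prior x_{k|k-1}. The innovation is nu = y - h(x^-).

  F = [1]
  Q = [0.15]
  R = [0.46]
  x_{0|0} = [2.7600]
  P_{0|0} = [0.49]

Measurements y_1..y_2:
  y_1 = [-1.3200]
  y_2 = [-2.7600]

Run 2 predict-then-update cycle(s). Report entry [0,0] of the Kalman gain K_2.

K[0,0] = 0.2824

step 1: x^-=[2.7600]  P^-=[0.6400]  H_jac=[5.5200]  S=[19.9611]  K=[0.1770]  nu=[-8.9376]  x^+=[1.1782]  P^+=[0.0147]
step 2: x^-=[1.1782]  P^-=[0.1647]  H_jac=[2.3564]  S=[1.3748]  K=[0.2824]  nu=[-4.1481]  x^+=[0.0068]  P^+=[0.0551]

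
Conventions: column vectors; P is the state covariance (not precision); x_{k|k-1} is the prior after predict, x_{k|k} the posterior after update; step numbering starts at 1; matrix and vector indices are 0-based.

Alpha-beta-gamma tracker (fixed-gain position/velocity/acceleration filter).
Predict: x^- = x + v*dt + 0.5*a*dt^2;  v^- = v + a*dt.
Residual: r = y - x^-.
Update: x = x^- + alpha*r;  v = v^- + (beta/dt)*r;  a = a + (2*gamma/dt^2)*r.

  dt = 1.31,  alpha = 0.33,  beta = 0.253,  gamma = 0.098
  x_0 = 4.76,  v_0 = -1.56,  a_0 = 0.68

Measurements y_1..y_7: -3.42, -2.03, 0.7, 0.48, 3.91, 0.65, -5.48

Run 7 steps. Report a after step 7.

step 1: x_pred=3.2999  r=-6.7199  x^+=1.0823  v^+=-1.9670  a^+=-0.0875
step 2: x_pred=-1.5695  r=-0.4605  x^+=-1.7215  v^+=-2.1706  a^+=-0.1401
step 3: x_pred=-4.6851  r=5.3851  x^+=-2.9080  v^+=-1.3140  a^+=0.4750
step 4: x_pred=-4.2219  r=4.7019  x^+=-2.6703  v^+=0.2162  a^+=1.0120
step 5: x_pred=-1.5187  r=5.4287  x^+=0.2728  v^+=2.5904  a^+=1.6320
step 6: x_pred=5.0665  r=-4.4165  x^+=3.6091  v^+=3.8753  a^+=1.1276
step 7: x_pred=9.6532  r=-15.1332  x^+=4.6593  v^+=2.4298  a^+=-0.6008

a_post = -0.6008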